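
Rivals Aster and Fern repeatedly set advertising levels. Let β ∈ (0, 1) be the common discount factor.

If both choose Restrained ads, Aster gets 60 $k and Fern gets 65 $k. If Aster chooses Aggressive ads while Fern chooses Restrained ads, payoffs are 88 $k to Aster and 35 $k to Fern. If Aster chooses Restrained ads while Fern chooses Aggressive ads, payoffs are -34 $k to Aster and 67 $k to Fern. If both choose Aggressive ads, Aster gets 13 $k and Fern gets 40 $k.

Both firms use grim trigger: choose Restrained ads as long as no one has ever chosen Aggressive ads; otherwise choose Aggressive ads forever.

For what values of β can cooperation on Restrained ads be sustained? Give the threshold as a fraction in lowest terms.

For Aster: deviation gain 88−60 = 28, per-period punishment loss 60−13 = 47. IC gives β ≥ 28/75.
For Fern: gain 2, loss 25 per period, so β ≥ 2/27.
The tighter constraint is Aster's, so cooperation needs β ≥ 28/75.

28/75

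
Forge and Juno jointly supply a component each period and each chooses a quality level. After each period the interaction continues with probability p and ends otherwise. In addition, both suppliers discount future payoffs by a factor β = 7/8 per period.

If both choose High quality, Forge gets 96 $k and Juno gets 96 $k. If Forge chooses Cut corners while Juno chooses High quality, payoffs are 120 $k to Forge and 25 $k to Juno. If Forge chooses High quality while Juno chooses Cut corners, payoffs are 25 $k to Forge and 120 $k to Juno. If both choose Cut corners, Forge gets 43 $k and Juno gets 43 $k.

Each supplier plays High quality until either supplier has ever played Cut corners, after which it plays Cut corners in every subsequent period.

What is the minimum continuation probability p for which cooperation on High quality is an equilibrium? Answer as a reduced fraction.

With continuation probability p and discount β, the effective per-period discount factor is βp.
Grim-trigger IC: βp ≥ (120−96)/(120−43) = 24/77.
So p ≥ (24/77)/(7/8) = 192/539.

192/539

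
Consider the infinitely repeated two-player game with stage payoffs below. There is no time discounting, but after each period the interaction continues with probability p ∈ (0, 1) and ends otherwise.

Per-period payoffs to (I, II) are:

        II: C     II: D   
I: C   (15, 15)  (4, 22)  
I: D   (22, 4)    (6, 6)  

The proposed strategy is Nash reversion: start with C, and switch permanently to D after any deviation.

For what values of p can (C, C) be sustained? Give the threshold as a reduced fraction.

7/16

Expected cooperation value is 15 + p·15 + p²·15 + … = 15/(1−p); deviation gives 22 + p·6/(1−p).
15 ≥ 22(1−p) + 6p ⇒ 16p ≥ 7 ⇒ p ≥ 7/16.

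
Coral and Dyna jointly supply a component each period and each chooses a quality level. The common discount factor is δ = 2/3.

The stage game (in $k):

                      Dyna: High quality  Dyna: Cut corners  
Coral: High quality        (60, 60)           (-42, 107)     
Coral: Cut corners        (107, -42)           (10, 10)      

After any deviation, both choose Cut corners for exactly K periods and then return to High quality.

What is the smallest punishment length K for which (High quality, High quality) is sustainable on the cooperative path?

IC: δ(1−δ^K)/(1−δ) ≥ (107−60)/(60−10) = 47/50.
With δ = 2/3: need 1 − δ^K ≥ 47/50·(1−2/3)/(2/3), i.e. δ^K ≤ 0.5300.
Since (2/3)^1 = 0.6667 and (2/3)^2 = 0.4444, the smallest such K is 2.

2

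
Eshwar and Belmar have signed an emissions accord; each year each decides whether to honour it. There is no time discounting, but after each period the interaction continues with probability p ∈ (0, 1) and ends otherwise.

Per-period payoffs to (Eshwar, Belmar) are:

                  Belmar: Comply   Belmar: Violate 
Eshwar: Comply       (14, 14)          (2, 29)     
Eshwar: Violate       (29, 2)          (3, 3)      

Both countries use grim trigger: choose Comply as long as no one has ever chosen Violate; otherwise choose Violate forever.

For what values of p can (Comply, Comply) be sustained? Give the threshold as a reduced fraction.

With no time discounting, the continuation probability p plays the role of the discount factor.
Grim-trigger IC: 14/(1−p) ≥ 29 + 3p/(1−p) ⇒ p ≥ (29−14)/(29−3) = 15/26.

15/26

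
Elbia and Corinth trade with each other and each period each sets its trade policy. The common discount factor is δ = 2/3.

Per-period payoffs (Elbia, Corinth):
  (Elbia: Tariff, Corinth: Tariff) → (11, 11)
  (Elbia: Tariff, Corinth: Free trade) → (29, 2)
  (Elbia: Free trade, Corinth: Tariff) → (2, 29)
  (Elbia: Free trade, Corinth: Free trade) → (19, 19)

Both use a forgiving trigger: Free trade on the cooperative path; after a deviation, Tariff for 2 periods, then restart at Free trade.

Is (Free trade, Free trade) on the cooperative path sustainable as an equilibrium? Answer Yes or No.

No

IC: δ+…+δ^2 ≥ (29−19)/(19−11) = 5/4.
At δ = 2/3: partial sum = 1.1111 < 1.2500. Cooperation not sustainable.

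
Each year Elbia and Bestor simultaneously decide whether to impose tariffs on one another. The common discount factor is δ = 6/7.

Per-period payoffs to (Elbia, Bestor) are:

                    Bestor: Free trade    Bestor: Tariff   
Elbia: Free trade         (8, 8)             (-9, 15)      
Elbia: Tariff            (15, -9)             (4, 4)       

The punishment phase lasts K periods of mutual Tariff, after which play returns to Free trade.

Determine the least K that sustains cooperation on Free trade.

3

IC: δ(1−δ^K)/(1−δ) ≥ (15−8)/(8−4) = 7/4.
With δ = 6/7: need 1 − δ^K ≥ 7/4·(1−6/7)/(6/7), i.e. δ^K ≤ 0.7083.
Since (6/7)^2 = 0.7347 and (6/7)^3 = 0.6297, the smallest such K is 3.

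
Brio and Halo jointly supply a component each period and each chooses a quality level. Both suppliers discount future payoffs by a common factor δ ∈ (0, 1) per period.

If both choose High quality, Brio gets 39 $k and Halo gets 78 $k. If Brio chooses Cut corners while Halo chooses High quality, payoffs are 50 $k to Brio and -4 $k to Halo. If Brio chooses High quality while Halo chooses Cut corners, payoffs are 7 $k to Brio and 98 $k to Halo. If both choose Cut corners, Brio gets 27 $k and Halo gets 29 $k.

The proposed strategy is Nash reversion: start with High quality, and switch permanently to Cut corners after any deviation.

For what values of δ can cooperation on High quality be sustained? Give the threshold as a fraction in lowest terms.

11/23

Brio: cooperation gives 39 each period; deviation gives 50 once then 27 forever.
  39/(1−δ) ≥ 50 + 27δ/(1−δ) ⇒ δ ≥ 11/23.
Halo: cooperation gives 78 each period; deviation gives 98 once then 29 forever.
  δ ≥ 20/69.
Both must hold, so the binding constraint is Brio's: δ ≥ 11/23.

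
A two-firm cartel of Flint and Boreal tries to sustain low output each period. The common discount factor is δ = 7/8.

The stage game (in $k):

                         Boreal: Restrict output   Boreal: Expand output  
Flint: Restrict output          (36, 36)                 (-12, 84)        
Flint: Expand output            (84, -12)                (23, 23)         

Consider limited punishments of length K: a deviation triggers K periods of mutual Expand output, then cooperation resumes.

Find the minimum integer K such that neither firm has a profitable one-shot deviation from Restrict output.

6

IC: δ(1−δ^K)/(1−δ) ≥ (84−36)/(36−23) = 48/13.
With δ = 7/8: need 1 − δ^K ≥ 48/13·(1−7/8)/(7/8), i.e. δ^K ≤ 0.4725.
Since (7/8)^5 = 0.5129 and (7/8)^6 = 0.4488, the smallest such K is 6.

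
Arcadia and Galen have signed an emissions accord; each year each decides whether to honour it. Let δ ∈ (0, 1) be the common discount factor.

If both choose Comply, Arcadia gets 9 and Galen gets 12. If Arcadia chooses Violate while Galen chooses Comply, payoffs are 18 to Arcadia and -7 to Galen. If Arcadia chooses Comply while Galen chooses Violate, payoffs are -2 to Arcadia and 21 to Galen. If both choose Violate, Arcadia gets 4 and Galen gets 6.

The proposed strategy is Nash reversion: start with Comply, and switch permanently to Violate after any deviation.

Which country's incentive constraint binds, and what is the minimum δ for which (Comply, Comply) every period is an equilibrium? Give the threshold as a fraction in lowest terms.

Arcadia: cooperation gives 9 each period; deviation gives 18 once then 4 forever.
  9/(1−δ) ≥ 18 + 4δ/(1−δ) ⇒ δ ≥ 9/14.
Galen: cooperation gives 12 each period; deviation gives 21 once then 6 forever.
  δ ≥ 9/15 = 3/5.
Both must hold, so the binding constraint is Arcadia's: δ ≥ 9/14.

Arcadia; δ ≥ 9/14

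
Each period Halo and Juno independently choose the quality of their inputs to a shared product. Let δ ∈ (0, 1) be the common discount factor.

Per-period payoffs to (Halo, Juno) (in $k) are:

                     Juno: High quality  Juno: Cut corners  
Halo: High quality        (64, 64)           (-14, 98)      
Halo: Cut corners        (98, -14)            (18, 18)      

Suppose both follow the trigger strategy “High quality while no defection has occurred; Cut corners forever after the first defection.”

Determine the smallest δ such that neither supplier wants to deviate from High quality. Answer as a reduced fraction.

17/40

One-period gain from deviating is 98 − 64 = 34. The loss is 64 − 18 = 46 in every subsequent period, with present value 46·δ/(1−δ).
Deviation is unprofitable when 46·δ/(1−δ) ≥ 34, i.e. δ/(1−δ) ≥ 17/23.
Equivalently δ ≥ 34/(34+46) = 17/40.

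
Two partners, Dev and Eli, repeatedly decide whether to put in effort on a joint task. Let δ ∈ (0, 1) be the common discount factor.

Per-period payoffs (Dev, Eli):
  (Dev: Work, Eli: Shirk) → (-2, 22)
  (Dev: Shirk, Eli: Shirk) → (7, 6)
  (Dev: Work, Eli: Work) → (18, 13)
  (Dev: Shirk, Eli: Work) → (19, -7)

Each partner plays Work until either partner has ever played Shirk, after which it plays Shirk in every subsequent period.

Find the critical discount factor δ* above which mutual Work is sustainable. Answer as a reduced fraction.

Dev: cooperation gives 18 each period; deviation gives 19 once then 7 forever.
  18/(1−δ) ≥ 19 + 7δ/(1−δ) ⇒ δ ≥ 1/12.
Eli: cooperation gives 13 each period; deviation gives 22 once then 6 forever.
  δ ≥ 9/16.
Both must hold, so the binding constraint is Eli's: δ ≥ 9/16.

9/16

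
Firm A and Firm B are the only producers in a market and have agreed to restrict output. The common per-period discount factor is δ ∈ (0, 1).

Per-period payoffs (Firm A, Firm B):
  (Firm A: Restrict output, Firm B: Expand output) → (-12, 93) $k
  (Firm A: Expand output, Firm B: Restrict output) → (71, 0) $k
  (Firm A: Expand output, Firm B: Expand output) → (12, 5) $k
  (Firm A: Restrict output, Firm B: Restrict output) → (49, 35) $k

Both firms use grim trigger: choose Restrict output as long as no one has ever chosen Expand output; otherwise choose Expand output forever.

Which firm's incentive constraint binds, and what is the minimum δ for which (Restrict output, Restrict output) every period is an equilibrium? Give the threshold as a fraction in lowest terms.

For Firm A: deviation gain 71−49 = 22, per-period punishment loss 49−12 = 37. IC gives δ ≥ 22/59.
For Firm B: gain 58, loss 30 per period, so δ ≥ 58/88 = 29/44.
The tighter constraint is Firm B's, so cooperation needs δ ≥ 29/44.

Firm B; δ ≥ 29/44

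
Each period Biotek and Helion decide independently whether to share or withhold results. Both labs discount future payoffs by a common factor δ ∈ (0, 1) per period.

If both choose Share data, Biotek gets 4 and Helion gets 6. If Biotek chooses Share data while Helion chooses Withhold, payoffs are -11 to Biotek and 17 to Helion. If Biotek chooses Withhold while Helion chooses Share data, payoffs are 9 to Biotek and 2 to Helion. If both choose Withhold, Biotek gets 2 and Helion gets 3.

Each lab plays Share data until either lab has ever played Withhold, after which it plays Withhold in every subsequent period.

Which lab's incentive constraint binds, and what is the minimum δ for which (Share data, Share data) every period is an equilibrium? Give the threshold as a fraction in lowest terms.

Biotek: cooperation gives 4 each period; deviation gives 9 once then 2 forever.
  4/(1−δ) ≥ 9 + 2δ/(1−δ) ⇒ δ ≥ 5/7.
Helion: cooperation gives 6 each period; deviation gives 17 once then 3 forever.
  δ ≥ 11/14.
Both must hold, so the binding constraint is Helion's: δ ≥ 11/14.

Helion; δ ≥ 11/14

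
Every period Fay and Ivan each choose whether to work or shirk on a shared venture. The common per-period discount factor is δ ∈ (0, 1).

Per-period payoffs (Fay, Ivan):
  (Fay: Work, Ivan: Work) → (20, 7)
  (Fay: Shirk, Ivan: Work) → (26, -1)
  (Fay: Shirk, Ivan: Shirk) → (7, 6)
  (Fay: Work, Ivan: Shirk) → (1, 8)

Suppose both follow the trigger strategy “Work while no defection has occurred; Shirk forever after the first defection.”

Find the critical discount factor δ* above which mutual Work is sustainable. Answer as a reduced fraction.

Fay's threshold: (26−20)/(26−7) = 6/19.
Ivan's threshold: (8−7)/(8−6) = 1/2.
6/19 < 1/2, so Ivan binds and δ* = 1/2.

1/2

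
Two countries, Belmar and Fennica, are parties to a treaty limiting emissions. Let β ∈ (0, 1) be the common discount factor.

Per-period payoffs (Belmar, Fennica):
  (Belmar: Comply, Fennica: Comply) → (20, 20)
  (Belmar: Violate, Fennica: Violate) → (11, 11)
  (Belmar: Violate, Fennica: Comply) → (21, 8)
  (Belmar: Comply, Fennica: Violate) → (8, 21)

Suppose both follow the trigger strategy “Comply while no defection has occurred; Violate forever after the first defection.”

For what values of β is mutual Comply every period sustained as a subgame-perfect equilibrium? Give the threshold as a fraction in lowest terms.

Under grim trigger the critical discount factor is (T−C)/(T−P) with T = 21, C = 20, P = 11.
β* = (21−20)/(21−11) = 1/10.

1/10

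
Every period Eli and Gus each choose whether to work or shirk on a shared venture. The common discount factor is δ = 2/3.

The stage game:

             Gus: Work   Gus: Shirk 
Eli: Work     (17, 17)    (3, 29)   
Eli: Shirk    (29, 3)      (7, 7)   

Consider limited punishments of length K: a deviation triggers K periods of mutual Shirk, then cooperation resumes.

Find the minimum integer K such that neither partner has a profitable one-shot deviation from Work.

3

Need Σ_{k=1}^{K} δ^k ≥ (29−17)/(17−7) = 1.2000 at δ = 2/3.
At K = 2 the sum is 1.1111 < 1.2000; at K = 3 it is 1.4074 ≥ 1.2000.
So the minimum punishment length is K = 3.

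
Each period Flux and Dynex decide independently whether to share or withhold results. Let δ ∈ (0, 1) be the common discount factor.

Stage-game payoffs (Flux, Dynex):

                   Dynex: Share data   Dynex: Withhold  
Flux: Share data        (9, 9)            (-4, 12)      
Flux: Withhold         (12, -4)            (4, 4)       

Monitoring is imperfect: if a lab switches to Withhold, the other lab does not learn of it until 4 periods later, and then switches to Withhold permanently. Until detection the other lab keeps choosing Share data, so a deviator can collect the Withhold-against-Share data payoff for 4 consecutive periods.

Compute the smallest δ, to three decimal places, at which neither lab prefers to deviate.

A deviator earns 12 for 4 periods, then 4 forever; cooperating earns 9 forever. Multiplying the IC by (1−δ):
9 ≥ 12(1−δ^4) + 4δ^4, so 8·δ^4 ≥ 3 and δ^4 ≥ 3/8.
δ ≥ (3/8)^(1/4) ≈ 0.783.

0.783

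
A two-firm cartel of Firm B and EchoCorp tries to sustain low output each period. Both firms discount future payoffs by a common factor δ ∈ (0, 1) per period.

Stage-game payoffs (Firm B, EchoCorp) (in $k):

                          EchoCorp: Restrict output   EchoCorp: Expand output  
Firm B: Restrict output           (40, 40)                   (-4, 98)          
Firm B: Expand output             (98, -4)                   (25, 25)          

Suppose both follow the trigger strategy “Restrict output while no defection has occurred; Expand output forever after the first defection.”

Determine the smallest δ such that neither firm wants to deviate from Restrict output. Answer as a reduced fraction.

Cooperation forever yields 40 each period: 40/(1−δ).
Deviating yields 98 once, then 25 forever: 98 + 25δ/(1−δ).
No profitable deviation requires 40/(1−δ) ≥ 98 + 25δ/(1−δ).
Multiplying by (1−δ): 40 ≥ 98(1−δ) + 25δ = 98 − 73δ.
So 73δ ≥ 58, i.e. δ ≥ 58/73.

58/73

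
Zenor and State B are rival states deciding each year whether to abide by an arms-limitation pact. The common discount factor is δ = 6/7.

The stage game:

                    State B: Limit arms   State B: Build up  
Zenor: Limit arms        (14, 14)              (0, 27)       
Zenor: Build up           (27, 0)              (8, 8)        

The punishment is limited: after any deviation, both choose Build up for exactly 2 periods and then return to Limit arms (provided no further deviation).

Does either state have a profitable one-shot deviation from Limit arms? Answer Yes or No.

Yes

Comparing payoff streams over the 3 periods until play realigns: cooperate → 14(1+δ+…+δ^2); deviate → 27 + 8(δ+…+δ^2).
Cooperation is sustained iff (14−8)(δ+…+δ^2) ≥ 27−14.
δ+…+δ^2 = 6/7·(1−(6/7)^2)/(1−6/7) = 1.5918, and (27−14)/(14−8) = 2.1667.
1.5918 < 2.1667, so cooperation is not sustainable.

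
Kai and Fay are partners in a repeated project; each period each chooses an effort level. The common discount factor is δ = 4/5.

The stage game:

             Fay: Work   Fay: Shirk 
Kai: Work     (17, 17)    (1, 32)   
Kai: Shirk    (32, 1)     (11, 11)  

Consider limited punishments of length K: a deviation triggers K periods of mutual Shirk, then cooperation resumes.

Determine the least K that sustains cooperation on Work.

Need Σ_{k=1}^{K} δ^k ≥ (32−17)/(17−11) = 2.5000 at δ = 4/5.
At K = 4 the sum is 2.3616 < 2.5000; at K = 5 it is 2.6893 ≥ 2.5000.
So the minimum punishment length is K = 5.

5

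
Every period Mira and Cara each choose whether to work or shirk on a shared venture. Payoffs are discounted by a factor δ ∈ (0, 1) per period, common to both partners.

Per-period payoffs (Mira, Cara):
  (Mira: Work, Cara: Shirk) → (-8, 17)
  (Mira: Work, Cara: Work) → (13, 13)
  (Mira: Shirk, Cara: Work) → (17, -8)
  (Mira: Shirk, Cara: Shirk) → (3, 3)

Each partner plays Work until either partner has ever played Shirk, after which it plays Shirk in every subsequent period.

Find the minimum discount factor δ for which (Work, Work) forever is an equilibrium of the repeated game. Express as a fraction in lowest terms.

One-period gain from deviating is 17 − 13 = 4. The loss is 13 − 3 = 10 in every subsequent period, with present value 10·δ/(1−δ).
Deviation is unprofitable when 10·δ/(1−δ) ≥ 4, i.e. δ/(1−δ) ≥ 2/5.
Equivalently δ ≥ 4/(4+10) = 2/7.

2/7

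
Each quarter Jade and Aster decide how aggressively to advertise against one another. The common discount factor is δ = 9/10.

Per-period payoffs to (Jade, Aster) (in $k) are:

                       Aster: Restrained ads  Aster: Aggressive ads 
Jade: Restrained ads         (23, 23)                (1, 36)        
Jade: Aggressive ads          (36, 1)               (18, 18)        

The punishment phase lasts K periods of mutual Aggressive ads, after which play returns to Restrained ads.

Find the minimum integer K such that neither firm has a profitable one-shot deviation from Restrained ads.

4

No profitable deviation requires (23−18)(δ+…+δ^K) ≥ 36−23, i.e. δ+…+δ^K ≥ 13/5 ≈ 2.6000.
With δ = 9/10, the partial sums are K=1: 0.9000, K=2: 1.7100, K=3: 2.4390, K=4: 3.0951.
K = 4 is the first length at which the sum reaches 2.6000.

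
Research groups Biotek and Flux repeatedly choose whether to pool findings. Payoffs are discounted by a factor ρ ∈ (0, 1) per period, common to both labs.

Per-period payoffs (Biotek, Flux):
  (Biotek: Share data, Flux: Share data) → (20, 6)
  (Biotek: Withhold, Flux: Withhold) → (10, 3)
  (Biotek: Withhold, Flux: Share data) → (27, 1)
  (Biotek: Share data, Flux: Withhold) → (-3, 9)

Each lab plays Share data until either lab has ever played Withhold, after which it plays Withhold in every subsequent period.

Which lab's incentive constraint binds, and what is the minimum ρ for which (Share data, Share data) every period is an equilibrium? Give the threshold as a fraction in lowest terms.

Flux; ρ ≥ 1/2

Biotek's threshold: (27−20)/(27−10) = 7/17.
Flux's threshold: (9−6)/(9−3) = 1/2.
7/17 < 1/2, so Flux binds and ρ* = 1/2.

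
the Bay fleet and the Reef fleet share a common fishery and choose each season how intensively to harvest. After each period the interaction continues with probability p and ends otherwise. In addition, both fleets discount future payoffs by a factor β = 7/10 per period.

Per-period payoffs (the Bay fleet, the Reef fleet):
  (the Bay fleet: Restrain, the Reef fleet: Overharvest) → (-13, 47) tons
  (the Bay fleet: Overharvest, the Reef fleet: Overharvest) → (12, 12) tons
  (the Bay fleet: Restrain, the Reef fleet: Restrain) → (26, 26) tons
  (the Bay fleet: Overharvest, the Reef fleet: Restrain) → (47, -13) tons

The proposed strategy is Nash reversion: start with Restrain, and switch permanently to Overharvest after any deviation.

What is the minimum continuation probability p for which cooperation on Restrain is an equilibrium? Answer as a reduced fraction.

With continuation probability p and discount β, the effective per-period discount factor is βp.
Grim-trigger IC: βp ≥ (47−26)/(47−12) = 3/5.
So p ≥ (3/5)/(7/10) = 6/7.

6/7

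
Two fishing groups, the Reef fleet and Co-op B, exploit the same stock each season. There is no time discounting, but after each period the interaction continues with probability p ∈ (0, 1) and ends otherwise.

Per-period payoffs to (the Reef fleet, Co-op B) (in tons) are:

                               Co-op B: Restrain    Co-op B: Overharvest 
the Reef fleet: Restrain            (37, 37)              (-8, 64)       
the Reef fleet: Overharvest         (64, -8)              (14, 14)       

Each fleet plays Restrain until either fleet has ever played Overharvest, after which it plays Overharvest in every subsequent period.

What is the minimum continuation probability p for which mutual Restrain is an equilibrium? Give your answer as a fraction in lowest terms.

With no time discounting, the continuation probability p plays the role of the discount factor.
Grim-trigger IC: 37/(1−p) ≥ 64 + 14p/(1−p) ⇒ p ≥ (64−37)/(64−14) = 27/50.

27/50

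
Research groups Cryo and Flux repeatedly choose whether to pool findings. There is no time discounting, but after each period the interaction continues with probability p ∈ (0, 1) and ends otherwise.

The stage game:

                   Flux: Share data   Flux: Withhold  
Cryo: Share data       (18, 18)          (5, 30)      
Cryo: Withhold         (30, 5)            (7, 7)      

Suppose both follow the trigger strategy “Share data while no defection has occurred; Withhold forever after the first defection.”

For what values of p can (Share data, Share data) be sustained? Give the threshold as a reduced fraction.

12/23

With no time discounting, the continuation probability p plays the role of the discount factor.
Grim-trigger IC: 18/(1−p) ≥ 30 + 7p/(1−p) ⇒ p ≥ (30−18)/(30−7) = 12/23.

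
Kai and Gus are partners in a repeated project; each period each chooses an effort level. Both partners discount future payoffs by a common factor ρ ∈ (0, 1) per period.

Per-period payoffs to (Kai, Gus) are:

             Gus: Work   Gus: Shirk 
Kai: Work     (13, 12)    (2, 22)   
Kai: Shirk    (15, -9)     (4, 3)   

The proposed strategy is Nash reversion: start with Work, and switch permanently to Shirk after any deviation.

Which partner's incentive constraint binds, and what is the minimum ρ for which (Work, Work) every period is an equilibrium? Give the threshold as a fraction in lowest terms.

Gus; ρ ≥ 10/19

Kai's threshold: (15−13)/(15−4) = 2/11.
Gus's threshold: (22−12)/(22−3) = 10/19.
2/11 < 10/19, so Gus binds and ρ* = 10/19.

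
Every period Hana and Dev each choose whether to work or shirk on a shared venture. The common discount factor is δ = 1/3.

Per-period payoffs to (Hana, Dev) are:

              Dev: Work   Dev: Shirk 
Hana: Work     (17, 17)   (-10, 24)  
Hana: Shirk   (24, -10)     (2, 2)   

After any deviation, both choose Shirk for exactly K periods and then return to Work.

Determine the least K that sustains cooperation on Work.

IC: δ(1−δ^K)/(1−δ) ≥ (24−17)/(17−2) = 7/15.
With δ = 1/3: need 1 − δ^K ≥ 7/15·(1−1/3)/(1/3), i.e. δ^K ≤ 0.0667.
Since (1/3)^2 = 0.1111 and (1/3)^3 = 0.0370, the smallest such K is 3.

3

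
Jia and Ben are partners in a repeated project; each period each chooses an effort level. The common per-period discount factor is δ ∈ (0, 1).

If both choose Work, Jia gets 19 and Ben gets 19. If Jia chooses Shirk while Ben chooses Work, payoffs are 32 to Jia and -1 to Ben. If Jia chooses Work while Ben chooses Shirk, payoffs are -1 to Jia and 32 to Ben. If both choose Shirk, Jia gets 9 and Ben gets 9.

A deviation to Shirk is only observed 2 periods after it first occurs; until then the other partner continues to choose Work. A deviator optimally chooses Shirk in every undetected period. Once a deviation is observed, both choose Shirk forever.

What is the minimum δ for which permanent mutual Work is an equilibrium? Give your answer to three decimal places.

0.752

Deviating for the 2 undetected periods gains 32−19 = 13 per period over cooperation, then loses 19−9 = 10 per period forever once punishment starts.
Gain: 13(1 + δ + … + δ^1); loss: 10·δ^2/(1−δ).
No profitable deviation ⇔ 13(1−δ^2) ≤ 10·δ^2, i.e. δ^2 ≥ 13/(13+10) = 13/23.
Hence δ ≥ (13/23)^(1/2) ≈ 0.752.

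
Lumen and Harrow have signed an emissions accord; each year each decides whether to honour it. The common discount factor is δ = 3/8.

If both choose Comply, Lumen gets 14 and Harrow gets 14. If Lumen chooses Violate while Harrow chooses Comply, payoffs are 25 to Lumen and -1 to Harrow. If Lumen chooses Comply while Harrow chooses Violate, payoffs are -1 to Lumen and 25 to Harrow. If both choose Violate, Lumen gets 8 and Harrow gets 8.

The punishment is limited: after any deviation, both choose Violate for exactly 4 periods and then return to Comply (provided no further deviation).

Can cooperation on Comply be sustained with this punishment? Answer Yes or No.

No

IC: δ+…+δ^4 ≥ (25−14)/(14−8) = 11/6.
At δ = 3/8: partial sum = 0.5881 < 1.8333. Cooperation not sustainable.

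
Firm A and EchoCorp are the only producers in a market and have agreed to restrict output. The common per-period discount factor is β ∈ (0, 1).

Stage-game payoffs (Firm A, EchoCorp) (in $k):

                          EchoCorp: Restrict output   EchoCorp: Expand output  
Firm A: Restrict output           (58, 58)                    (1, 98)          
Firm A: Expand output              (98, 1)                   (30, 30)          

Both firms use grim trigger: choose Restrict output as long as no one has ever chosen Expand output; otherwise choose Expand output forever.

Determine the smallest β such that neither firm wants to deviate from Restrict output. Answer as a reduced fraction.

58/(1−β) ≥ 98 + 30β/(1−β)
58 ≥ 98 − 68β
β ≥ 40/68 = 10/17.

10/17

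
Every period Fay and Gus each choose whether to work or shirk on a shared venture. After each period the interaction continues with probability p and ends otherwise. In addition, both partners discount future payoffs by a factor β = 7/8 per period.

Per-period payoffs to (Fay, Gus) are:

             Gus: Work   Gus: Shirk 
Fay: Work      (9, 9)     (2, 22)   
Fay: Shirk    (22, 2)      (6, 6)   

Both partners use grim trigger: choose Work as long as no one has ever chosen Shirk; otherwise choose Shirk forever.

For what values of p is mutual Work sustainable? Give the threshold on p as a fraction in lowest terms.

With continuation probability p and discount β, the effective per-period discount factor is βp.
Grim-trigger IC: βp ≥ (22−9)/(22−6) = 13/16.
So p ≥ (13/16)/(7/8) = 13/14.

13/14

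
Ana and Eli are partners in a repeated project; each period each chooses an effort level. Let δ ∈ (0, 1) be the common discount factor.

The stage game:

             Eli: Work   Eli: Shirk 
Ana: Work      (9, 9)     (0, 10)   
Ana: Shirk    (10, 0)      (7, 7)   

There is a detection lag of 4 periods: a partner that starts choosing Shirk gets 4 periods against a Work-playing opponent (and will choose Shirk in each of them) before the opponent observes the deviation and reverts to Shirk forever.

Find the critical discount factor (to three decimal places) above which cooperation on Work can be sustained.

0.760

Deviating for the 4 undetected periods gains 10−9 = 1 per period over cooperation, then loses 9−7 = 2 per period forever once punishment starts.
Gain: 1(1 + δ + … + δ^3); loss: 2·δ^4/(1−δ).
No profitable deviation ⇔ 1(1−δ^4) ≤ 2·δ^4, i.e. δ^4 ≥ 1/(1+2) = 1/3.
Hence δ ≥ (1/3)^(1/4) ≈ 0.760.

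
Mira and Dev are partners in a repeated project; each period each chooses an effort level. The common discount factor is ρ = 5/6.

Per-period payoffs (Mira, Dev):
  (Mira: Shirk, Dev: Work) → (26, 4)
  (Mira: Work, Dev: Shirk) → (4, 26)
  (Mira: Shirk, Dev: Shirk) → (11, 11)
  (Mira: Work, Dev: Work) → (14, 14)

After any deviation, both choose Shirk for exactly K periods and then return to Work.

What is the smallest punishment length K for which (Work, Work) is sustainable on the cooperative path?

IC: ρ(1−ρ^K)/(1−ρ) ≥ (26−14)/(14−11) = 4.
With ρ = 5/6: need 1 − ρ^K ≥ 4·(1−5/6)/(5/6), i.e. ρ^K ≤ 0.2000.
Since (5/6)^8 = 0.2326 and (5/6)^9 = 0.1938, the smallest such K is 9.

9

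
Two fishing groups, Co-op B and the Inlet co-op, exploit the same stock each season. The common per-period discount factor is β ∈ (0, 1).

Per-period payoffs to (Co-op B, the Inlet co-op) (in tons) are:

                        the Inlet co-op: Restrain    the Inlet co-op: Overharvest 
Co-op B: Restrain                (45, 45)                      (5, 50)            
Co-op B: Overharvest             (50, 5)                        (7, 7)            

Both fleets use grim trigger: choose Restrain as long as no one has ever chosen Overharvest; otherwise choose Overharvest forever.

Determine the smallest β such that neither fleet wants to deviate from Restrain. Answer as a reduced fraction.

5/43

Under grim trigger the critical discount factor is (T−C)/(T−P) with T = 50, C = 45, P = 7.
β* = (50−45)/(50−7) = 5/43.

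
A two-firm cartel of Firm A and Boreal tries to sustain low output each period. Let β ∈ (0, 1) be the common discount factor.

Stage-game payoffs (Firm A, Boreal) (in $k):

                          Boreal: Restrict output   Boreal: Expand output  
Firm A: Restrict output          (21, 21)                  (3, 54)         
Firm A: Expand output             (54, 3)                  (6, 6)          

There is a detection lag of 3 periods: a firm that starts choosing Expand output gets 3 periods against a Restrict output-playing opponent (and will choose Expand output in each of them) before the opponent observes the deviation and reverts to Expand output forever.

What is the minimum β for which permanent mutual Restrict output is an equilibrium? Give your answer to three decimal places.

0.883

The best deviation is to choose Expand output for all 3 undetected periods, earning 54 each, then 6 forever once detected.
Deviation value: 54(1−β^3)/(1−β) + 6β^3/(1−β); cooperation value: 21/(1−β).
IC: 21 ≥ 54(1−β^3) + 6β^3 = 54 − 48β^3.
So β^3 ≥ 33/48 = 11/16, giving β ≥ (11/16)^(1/3) ≈ 0.883.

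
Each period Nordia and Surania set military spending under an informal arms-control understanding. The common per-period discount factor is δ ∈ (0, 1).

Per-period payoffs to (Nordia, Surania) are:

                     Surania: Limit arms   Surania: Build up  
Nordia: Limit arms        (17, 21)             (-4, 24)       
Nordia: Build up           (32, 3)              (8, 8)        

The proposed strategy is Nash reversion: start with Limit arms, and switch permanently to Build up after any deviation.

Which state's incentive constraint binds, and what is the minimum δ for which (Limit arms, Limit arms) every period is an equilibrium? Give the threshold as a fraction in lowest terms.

Nordia; δ ≥ 5/8

Nordia's threshold: (32−17)/(32−8) = 5/8.
Surania's threshold: (24−21)/(24−8) = 3/16.
5/8 > 3/16, so Nordia binds and δ* = 5/8.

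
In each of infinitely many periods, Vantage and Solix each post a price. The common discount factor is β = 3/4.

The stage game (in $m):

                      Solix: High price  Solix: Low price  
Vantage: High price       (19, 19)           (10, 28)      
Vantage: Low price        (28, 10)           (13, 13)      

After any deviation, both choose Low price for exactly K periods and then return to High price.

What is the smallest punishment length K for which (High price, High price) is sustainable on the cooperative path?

Need Σ_{k=1}^{K} β^k ≥ (28−19)/(19−13) = 1.5000 at β = 3/4.
At K = 2 the sum is 1.3125 < 1.5000; at K = 3 it is 1.7344 ≥ 1.5000.
So the minimum punishment length is K = 3.

3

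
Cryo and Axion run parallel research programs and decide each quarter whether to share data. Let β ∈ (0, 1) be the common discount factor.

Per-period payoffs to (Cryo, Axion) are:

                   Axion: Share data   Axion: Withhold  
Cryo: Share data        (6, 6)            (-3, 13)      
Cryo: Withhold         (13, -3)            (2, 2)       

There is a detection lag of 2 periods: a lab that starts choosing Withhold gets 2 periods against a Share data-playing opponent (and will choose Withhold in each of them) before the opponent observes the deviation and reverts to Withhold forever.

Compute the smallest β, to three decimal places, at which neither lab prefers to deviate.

0.798

Deviating for the 2 undetected periods gains 13−6 = 7 per period over cooperation, then loses 6−2 = 4 per period forever once punishment starts.
Gain: 7(1 + β + … + β^1); loss: 4·β^2/(1−β).
No profitable deviation ⇔ 7(1−β^2) ≤ 4·β^2, i.e. β^2 ≥ 7/(7+4) = 7/11.
Hence β ≥ (7/11)^(1/2) ≈ 0.798.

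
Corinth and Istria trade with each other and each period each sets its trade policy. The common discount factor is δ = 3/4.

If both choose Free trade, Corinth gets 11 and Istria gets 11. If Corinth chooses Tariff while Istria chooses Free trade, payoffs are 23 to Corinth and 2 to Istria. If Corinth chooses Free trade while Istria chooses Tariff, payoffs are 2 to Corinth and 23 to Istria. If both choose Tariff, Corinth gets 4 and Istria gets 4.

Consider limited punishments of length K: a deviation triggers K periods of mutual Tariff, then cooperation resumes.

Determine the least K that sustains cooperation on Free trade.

IC: δ(1−δ^K)/(1−δ) ≥ (23−11)/(11−4) = 12/7.
With δ = 3/4: need 1 − δ^K ≥ 12/7·(1−3/4)/(3/4), i.e. δ^K ≤ 0.4286.
Since (3/4)^2 = 0.5625 and (3/4)^3 = 0.4219, the smallest such K is 3.

3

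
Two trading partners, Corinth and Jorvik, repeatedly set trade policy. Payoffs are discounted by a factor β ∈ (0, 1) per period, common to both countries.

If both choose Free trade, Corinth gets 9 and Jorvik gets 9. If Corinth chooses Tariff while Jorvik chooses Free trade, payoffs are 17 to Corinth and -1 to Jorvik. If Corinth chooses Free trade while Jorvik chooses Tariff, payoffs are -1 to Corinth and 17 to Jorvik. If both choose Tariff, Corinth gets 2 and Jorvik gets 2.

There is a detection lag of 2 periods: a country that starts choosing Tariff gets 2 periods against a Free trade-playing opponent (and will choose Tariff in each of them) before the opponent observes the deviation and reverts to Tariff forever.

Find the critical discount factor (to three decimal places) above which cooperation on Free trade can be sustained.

0.730

Deviating for the 2 undetected periods gains 17−9 = 8 per period over cooperation, then loses 9−2 = 7 per period forever once punishment starts.
Gain: 8(1 + β + … + β^1); loss: 7·β^2/(1−β).
No profitable deviation ⇔ 8(1−β^2) ≤ 7·β^2, i.e. β^2 ≥ 8/(8+7) = 8/15.
Hence β ≥ (8/15)^(1/2) ≈ 0.730.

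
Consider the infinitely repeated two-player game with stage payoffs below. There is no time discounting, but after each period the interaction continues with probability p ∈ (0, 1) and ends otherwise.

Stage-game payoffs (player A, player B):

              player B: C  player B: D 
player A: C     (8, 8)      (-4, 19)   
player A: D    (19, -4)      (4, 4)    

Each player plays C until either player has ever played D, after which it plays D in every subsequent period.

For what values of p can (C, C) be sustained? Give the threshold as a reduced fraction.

Expected cooperation value is 8 + p·8 + p²·8 + … = 8/(1−p); deviation gives 19 + p·4/(1−p).
8 ≥ 19(1−p) + 4p ⇒ 15p ≥ 11 ⇒ p ≥ 11/15.

11/15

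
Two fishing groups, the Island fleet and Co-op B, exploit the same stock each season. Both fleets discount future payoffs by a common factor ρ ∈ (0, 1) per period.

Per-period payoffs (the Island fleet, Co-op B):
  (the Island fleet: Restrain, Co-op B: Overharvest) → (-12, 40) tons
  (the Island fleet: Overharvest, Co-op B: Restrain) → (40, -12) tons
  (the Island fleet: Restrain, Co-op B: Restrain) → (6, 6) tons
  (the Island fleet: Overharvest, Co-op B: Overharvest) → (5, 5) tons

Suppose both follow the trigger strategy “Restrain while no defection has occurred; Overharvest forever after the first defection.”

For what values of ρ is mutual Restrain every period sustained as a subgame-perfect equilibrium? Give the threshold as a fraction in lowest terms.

6/(1−ρ) ≥ 40 + 5ρ/(1−ρ)
6 ≥ 40 − 35ρ
ρ ≥ 34/35.

34/35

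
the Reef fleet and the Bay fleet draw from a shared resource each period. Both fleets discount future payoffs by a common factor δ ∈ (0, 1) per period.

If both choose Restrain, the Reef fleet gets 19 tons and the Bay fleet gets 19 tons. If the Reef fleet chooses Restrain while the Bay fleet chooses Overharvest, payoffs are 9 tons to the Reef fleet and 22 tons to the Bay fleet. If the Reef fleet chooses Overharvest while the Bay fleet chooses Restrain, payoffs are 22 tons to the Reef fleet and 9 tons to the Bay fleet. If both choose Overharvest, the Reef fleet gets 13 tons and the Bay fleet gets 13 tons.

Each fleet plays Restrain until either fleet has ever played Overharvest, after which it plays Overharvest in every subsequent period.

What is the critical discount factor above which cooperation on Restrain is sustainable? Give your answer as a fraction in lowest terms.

19/(1−δ) ≥ 22 + 13δ/(1−δ)
19 ≥ 22 − 9δ
δ ≥ 3/9 = 1/3.

1/3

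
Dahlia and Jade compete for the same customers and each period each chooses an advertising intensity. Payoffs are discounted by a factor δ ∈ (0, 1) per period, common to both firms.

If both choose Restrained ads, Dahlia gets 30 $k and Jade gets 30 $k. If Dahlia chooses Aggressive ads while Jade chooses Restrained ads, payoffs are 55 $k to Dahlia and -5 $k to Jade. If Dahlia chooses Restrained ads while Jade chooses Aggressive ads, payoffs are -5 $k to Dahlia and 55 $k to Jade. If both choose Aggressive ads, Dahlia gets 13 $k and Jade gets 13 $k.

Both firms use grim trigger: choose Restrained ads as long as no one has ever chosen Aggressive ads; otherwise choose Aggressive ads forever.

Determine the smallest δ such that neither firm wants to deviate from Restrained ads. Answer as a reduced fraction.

30/(1−δ) ≥ 55 + 13δ/(1−δ)
30 ≥ 55 − 42δ
δ ≥ 25/42.

25/42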